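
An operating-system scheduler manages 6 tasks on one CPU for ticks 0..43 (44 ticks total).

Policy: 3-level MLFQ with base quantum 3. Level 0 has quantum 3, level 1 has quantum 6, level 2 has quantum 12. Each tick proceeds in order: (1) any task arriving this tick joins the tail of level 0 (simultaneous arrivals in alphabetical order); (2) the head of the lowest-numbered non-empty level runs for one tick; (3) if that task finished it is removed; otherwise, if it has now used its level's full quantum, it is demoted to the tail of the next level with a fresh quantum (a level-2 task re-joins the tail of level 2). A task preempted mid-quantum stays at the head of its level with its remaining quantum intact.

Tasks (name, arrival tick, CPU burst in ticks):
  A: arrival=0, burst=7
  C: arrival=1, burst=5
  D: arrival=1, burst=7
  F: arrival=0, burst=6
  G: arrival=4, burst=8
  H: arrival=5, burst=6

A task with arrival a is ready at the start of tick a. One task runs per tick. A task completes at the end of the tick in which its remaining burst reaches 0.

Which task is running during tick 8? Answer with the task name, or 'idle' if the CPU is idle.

running at tick 8 = C

t=0: L0/L1/L2 = AF/-/- → run A
t=1: L0/L1/L2 = AFCD/-/- → run A
t=2: L0/L1/L2 = AFCD/-/- → run A
t=3: L0/L1/L2 = FCD/A/- → run F
t=4: L0/L1/L2 = FCDG/A/- → run F
t=5: L0/L1/L2 = FCDGH/A/- → run F
t=6: L0/L1/L2 = CDGH/AF/- → run C
t=7: L0/L1/L2 = CDGH/AF/- → run C
t=8: L0/L1/L2 = CDGH/AF/- → run C
t=9: L0/L1/L2 = DGH/AFC/- → run D
t=10: L0/L1/L2 = DGH/AFC/- → run D
t=11: L0/L1/L2 = DGH/AFC/- → run D
t=12: L0/L1/L2 = GH/AFCD/- → run G
t=13: L0/L1/L2 = GH/AFCD/- → run G
t=14: L0/L1/L2 = GH/AFCD/- → run G
t=15: L0/L1/L2 = H/AFCDG/- → run H
t=16: L0/L1/L2 = H/AFCDG/- → run H
t=17: L0/L1/L2 = H/AFCDG/- → run H
t=18: L0/L1/L2 = -/AFCDGH/- → run A
t=19: L0/L1/L2 = -/AFCDGH/- → run A
t=20: L0/L1/L2 = -/AFCDGH/- → run A
t=21: L0/L1/L2 = -/AFCDGH/- → run A
t=22: L0/L1/L2 = -/FCDGH/- → run F
t=23: L0/L1/L2 = -/FCDGH/- → run F
t=24: L0/L1/L2 = -/FCDGH/- → run F
t=25: L0/L1/L2 = -/CDGH/- → run C
t=26: L0/L1/L2 = -/CDGH/- → run C
t=27: L0/L1/L2 = -/DGH/- → run D
t=28: L0/L1/L2 = -/DGH/- → run D
t=29: L0/L1/L2 = -/DGH/- → run D
t=30: L0/L1/L2 = -/DGH/- → run D
t=31: L0/L1/L2 = -/GH/- → run G
t=32: L0/L1/L2 = -/GH/- → run G
t=33: L0/L1/L2 = -/GH/- → run G
t=34: L0/L1/L2 = -/GH/- → run G
t=35: L0/L1/L2 = -/GH/- → run G
t=36: L0/L1/L2 = -/H/- → run H
t=37: L0/L1/L2 = -/H/- → run H
t=38: L0/L1/L2 = -/H/- → run H
t=39: (idle)
t=40: (idle)
t=41: (idle)
t=42: (idle)
t=43: (idle)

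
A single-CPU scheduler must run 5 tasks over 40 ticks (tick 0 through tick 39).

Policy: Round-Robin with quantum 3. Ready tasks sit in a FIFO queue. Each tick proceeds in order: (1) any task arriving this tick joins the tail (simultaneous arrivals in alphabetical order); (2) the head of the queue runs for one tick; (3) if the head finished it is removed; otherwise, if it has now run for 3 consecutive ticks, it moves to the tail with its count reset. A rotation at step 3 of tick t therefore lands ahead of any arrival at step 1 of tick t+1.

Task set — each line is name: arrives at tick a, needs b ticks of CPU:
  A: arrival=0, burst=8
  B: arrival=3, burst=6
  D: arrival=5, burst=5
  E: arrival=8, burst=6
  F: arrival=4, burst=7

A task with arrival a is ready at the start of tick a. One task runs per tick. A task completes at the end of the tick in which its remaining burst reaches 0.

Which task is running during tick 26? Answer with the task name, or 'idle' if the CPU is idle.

t=0: queue=[A] q_used=0 → run A
t=1: queue=[A] q_used=1 → run A
t=2: queue=[A] q_used=2 → run A
t=3: queue=[A,B] q_used=0 → run A
t=4: queue=[A,B,F] q_used=1 → run A
t=5: queue=[A,B,F,D] q_used=2 → run A
t=6: queue=[B,F,D,A] q_used=0 → run B
t=7: queue=[B,F,D,A] q_used=1 → run B
t=8: queue=[B,F,D,A,E] q_used=2 → run B
t=9: queue=[F,D,A,E,B] q_used=0 → run F
t=10: queue=[F,D,A,E,B] q_used=1 → run F
t=11: queue=[F,D,A,E,B] q_used=2 → run F
t=12: queue=[D,A,E,B,F] q_used=0 → run D
t=13: queue=[D,A,E,B,F] q_used=1 → run D
t=14: queue=[D,A,E,B,F] q_used=2 → run D
t=15: queue=[A,E,B,F,D] q_used=0 → run A
t=16: queue=[A,E,B,F,D] q_used=1 → run A
t=17: queue=[E,B,F,D] q_used=0 → run E
t=18: queue=[E,B,F,D] q_used=1 → run E
t=19: queue=[E,B,F,D] q_used=2 → run E
t=20: queue=[B,F,D,E] q_used=0 → run B
t=21: queue=[B,F,D,E] q_used=1 → run B
t=22: queue=[B,F,D,E] q_used=2 → run B
t=23: queue=[F,D,E] q_used=0 → run F
t=24: queue=[F,D,E] q_used=1 → run F
t=25: queue=[F,D,E] q_used=2 → run F
t=26: queue=[D,E,F] q_used=0 → run D
t=27: queue=[D,E,F] q_used=1 → run D
t=28: queue=[E,F] q_used=0 → run E
t=29: queue=[E,F] q_used=1 → run E
t=30: queue=[E,F] q_used=2 → run E
t=31: queue=[F] q_used=0 → run F
t=32: (idle)
t=33: (idle)
t=34: (idle)
t=35: (idle)
t=36: (idle)
t=37: (idle)
t=38: (idle)
t=39: (idle)

running at tick 26 = D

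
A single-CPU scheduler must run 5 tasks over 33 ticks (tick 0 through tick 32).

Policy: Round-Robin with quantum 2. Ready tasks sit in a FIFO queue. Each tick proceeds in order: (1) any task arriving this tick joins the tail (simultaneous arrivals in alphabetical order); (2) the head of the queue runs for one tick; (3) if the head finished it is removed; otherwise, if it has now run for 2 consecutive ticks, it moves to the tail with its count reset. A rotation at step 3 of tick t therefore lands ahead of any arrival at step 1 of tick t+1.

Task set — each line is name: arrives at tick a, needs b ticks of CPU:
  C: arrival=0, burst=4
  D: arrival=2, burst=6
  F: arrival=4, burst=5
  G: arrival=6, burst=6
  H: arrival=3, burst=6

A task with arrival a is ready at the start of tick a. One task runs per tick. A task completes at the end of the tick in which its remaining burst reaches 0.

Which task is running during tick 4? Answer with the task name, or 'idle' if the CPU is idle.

running at tick 4 = D

t=0: queue=[C] q_used=0 → run C
t=1: queue=[C] q_used=1 → run C
t=2: queue=[C,D] q_used=0 → run C
t=3: queue=[C,D,H] q_used=1 → run C
t=4: queue=[D,H,F] q_used=0 → run D
t=5: queue=[D,H,F] q_used=1 → run D
t=6: queue=[H,F,D,G] q_used=0 → run H
t=7: queue=[H,F,D,G] q_used=1 → run H
t=8: queue=[F,D,G,H] q_used=0 → run F
t=9: queue=[F,D,G,H] q_used=1 → run F
t=10: queue=[D,G,H,F] q_used=0 → run D
t=11: queue=[D,G,H,F] q_used=1 → run D
t=12: queue=[G,H,F,D] q_used=0 → run G
t=13: queue=[G,H,F,D] q_used=1 → run G
t=14: queue=[H,F,D,G] q_used=0 → run H
t=15: queue=[H,F,D,G] q_used=1 → run H
t=16: queue=[F,D,G,H] q_used=0 → run F
t=17: queue=[F,D,G,H] q_used=1 → run F
t=18: queue=[D,G,H,F] q_used=0 → run D
t=19: queue=[D,G,H,F] q_used=1 → run D
t=20: queue=[G,H,F] q_used=0 → run G
t=21: queue=[G,H,F] q_used=1 → run G
t=22: queue=[H,F,G] q_used=0 → run H
t=23: queue=[H,F,G] q_used=1 → run H
t=24: queue=[F,G] q_used=0 → run F
t=25: queue=[G] q_used=0 → run G
t=26: queue=[G] q_used=1 → run G
t=27: (idle)
t=28: (idle)
t=29: (idle)
t=30: (idle)
t=31: (idle)
t=32: (idle)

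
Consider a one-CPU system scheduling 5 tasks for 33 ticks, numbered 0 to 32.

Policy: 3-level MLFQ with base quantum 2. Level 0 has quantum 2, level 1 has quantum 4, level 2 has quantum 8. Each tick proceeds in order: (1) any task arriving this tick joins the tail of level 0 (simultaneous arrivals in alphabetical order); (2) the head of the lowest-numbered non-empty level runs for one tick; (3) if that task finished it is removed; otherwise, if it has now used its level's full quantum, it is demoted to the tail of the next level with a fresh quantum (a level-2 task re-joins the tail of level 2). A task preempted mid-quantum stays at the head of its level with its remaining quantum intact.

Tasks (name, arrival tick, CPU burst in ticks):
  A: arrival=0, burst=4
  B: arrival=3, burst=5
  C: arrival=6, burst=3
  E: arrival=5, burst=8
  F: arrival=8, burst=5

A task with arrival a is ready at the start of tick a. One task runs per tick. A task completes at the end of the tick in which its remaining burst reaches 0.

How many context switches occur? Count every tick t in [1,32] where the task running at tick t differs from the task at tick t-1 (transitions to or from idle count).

t=0: L0/L1/L2 = A/-/- → run A
t=1: L0/L1/L2 = A/-/- → run A
t=2: L0/L1/L2 = -/A/- → run A
t=3: L0/L1/L2 = B/A/- → run B
t=4: L0/L1/L2 = B/A/- → run B
t=5: L0/L1/L2 = E/AB/- → run E
t=6: L0/L1/L2 = EC/AB/- → run E
t=7: L0/L1/L2 = C/ABE/- → run C
t=8: L0/L1/L2 = CF/ABE/- → run C
t=9: L0/L1/L2 = F/ABEC/- → run F
t=10: L0/L1/L2 = F/ABEC/- → run F
t=11: L0/L1/L2 = -/ABECF/- → run A
t=12: L0/L1/L2 = -/BECF/- → run B
t=13: L0/L1/L2 = -/BECF/- → run B
t=14: L0/L1/L2 = -/BECF/- → run B
t=15: L0/L1/L2 = -/ECF/- → run E
t=16: L0/L1/L2 = -/ECF/- → run E
t=17: L0/L1/L2 = -/ECF/- → run E
t=18: L0/L1/L2 = -/ECF/- → run E
t=19: L0/L1/L2 = -/CF/E → run C
t=20: L0/L1/L2 = -/F/E → run F
t=21: L0/L1/L2 = -/F/E → run F
t=22: L0/L1/L2 = -/F/E → run F
t=23: L0/L1/L2 = -/-/E → run E
t=24: L0/L1/L2 = -/-/E → run E
t=25: (idle)
t=26: (idle)
t=27: (idle)
t=28: (idle)
t=29: (idle)
t=30: (idle)
t=31: (idle)
t=32: (idle)

context switches = 11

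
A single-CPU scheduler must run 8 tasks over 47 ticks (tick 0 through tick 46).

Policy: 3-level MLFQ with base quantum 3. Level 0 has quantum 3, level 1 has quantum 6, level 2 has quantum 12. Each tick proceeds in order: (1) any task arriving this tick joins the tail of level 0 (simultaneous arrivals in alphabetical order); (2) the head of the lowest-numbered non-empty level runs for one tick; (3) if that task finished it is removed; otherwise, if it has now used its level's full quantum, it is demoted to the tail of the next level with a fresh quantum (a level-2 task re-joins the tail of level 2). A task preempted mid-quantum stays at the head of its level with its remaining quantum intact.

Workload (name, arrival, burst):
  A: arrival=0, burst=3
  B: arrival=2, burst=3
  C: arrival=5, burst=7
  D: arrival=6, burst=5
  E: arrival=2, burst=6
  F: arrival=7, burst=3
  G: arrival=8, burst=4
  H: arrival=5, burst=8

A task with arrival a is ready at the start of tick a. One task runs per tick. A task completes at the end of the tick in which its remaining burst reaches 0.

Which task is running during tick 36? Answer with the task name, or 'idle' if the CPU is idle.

running at tick 36 = D

t=0: L0/L1/L2 = A/-/- → run A
t=1: L0/L1/L2 = A/-/- → run A
t=2: L0/L1/L2 = ABE/-/- → run A
t=3: L0/L1/L2 = BE/-/- → run B
t=4: L0/L1/L2 = BE/-/- → run B
t=5: L0/L1/L2 = BECH/-/- → run B
t=6: L0/L1/L2 = ECHD/-/- → run E
t=7: L0/L1/L2 = ECHDF/-/- → run E
t=8: L0/L1/L2 = ECHDFG/-/- → run E
t=9: L0/L1/L2 = CHDFG/E/- → run C
t=10: L0/L1/L2 = CHDFG/E/- → run C
t=11: L0/L1/L2 = CHDFG/E/- → run C
t=12: L0/L1/L2 = HDFG/EC/- → run H
t=13: L0/L1/L2 = HDFG/EC/- → run H
t=14: L0/L1/L2 = HDFG/EC/- → run H
t=15: L0/L1/L2 = DFG/ECH/- → run D
t=16: L0/L1/L2 = DFG/ECH/- → run D
t=17: L0/L1/L2 = DFG/ECH/- → run D
t=18: L0/L1/L2 = FG/ECHD/- → run F
t=19: L0/L1/L2 = FG/ECHD/- → run F
t=20: L0/L1/L2 = FG/ECHD/- → run F
t=21: L0/L1/L2 = G/ECHD/- → run G
t=22: L0/L1/L2 = G/ECHD/- → run G
t=23: L0/L1/L2 = G/ECHD/- → run G
t=24: L0/L1/L2 = -/ECHDG/- → run E
t=25: L0/L1/L2 = -/ECHDG/- → run E
t=26: L0/L1/L2 = -/ECHDG/- → run E
t=27: L0/L1/L2 = -/CHDG/- → run C
t=28: L0/L1/L2 = -/CHDG/- → run C
t=29: L0/L1/L2 = -/CHDG/- → run C
t=30: L0/L1/L2 = -/CHDG/- → run C
t=31: L0/L1/L2 = -/HDG/- → run H
t=32: L0/L1/L2 = -/HDG/- → run H
t=33: L0/L1/L2 = -/HDG/- → run H
t=34: L0/L1/L2 = -/HDG/- → run H
t=35: L0/L1/L2 = -/HDG/- → run H
t=36: L0/L1/L2 = -/DG/- → run D
t=37: L0/L1/L2 = -/DG/- → run D
t=38: L0/L1/L2 = -/G/- → run G
t=39: (idle)
t=40: (idle)
t=41: (idle)
t=42: (idle)
t=43: (idle)
t=44: (idle)
t=45: (idle)
t=46: (idle)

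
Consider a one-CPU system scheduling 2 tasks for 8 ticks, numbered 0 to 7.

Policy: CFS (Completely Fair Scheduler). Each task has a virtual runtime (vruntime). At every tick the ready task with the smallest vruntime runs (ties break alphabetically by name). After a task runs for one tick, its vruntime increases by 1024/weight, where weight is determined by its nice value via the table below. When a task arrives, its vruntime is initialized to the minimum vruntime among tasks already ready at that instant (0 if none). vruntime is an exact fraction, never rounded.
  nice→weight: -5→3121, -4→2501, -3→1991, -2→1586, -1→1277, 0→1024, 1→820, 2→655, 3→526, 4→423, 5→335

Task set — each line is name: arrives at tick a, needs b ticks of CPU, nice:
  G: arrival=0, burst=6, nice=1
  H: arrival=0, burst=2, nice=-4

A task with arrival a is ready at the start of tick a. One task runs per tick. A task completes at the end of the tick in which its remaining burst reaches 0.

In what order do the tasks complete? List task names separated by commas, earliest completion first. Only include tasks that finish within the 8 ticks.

completion order = H, G

t=0: vr[G=0 H=0] → run G
t=1: vr[G=256/205 H=0] → run H
t=2: vr[G=256/205 H=1024/2501] → run H
t=3: vr[G=256/205] → run G
t=4: vr[G=512/205] → run G
t=5: vr[G=768/205] → run G
t=6: vr[G=1024/205] → run G
t=7: vr[G=256/41] → run G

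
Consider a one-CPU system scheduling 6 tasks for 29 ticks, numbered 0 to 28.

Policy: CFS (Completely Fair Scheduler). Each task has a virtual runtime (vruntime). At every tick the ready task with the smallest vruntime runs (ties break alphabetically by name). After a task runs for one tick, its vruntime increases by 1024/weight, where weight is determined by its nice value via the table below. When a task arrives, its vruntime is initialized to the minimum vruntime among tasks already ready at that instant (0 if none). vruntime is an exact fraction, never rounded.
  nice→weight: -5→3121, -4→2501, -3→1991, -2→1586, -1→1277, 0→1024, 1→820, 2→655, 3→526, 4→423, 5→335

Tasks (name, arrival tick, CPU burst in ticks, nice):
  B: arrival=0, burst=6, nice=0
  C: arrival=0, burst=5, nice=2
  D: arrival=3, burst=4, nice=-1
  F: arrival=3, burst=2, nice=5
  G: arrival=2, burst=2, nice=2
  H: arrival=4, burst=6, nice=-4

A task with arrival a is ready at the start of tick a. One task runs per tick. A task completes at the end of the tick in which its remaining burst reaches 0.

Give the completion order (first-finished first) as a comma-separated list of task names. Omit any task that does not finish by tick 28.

t=0: vr[B=0 C=0] → run B
t=1: vr[B=1 C=0] → run C
t=2: vr[B=1 C=1024/655 G=1] → run B
t=3: vr[B=2 C=1024/655 D=1 F=1 G=1] → run D
t=4: vr[B=2 C=1024/655 D=2301/1277 F=1 G=1 H=1] → run F
t=5: vr[B=2 C=1024/655 D=2301/1277 F=1359/335 G=1 H=1] → run G
t=6: vr[B=2 C=1024/655 D=2301/1277 F=1359/335 G=1679/655 H=1] → run H
t=7: vr[B=2 C=1024/655 D=2301/1277 F=1359/335 G=1679/655 H=3525/2501] → run H
t=8: vr[B=2 C=1024/655 D=2301/1277 F=1359/335 G=1679/655 H=4549/2501] → run C
t=9: vr[B=2 C=2048/655 D=2301/1277 F=1359/335 G=1679/655 H=4549/2501] → run D
t=10: vr[B=2 C=2048/655 D=3325/1277 F=1359/335 G=1679/655 H=4549/2501] → run H
t=11: vr[B=2 C=2048/655 D=3325/1277 F=1359/335 G=1679/655 H=5573/2501] → run B
t=12: vr[B=3 C=2048/655 D=3325/1277 F=1359/335 G=1679/655 H=5573/2501] → run H
t=13: vr[B=3 C=2048/655 D=3325/1277 F=1359/335 G=1679/655 H=6597/2501] → run G
t=14: vr[B=3 C=2048/655 D=3325/1277 F=1359/335 H=6597/2501] → run D
t=15: vr[B=3 C=2048/655 D=4349/1277 F=1359/335 H=6597/2501] → run H
t=16: vr[B=3 C=2048/655 D=4349/1277 F=1359/335 H=7621/2501] → run B
t=17: vr[B=4 C=2048/655 D=4349/1277 F=1359/335 H=7621/2501] → run H
t=18: vr[B=4 C=2048/655 D=4349/1277 F=1359/335] → run C
t=19: vr[B=4 C=3072/655 D=4349/1277 F=1359/335] → run D
t=20: vr[B=4 C=3072/655 F=1359/335] → run B
t=21: vr[B=5 C=3072/655 F=1359/335] → run F
t=22: vr[B=5 C=3072/655] → run C
t=23: vr[B=5 C=4096/655] → run B
t=24: vr[C=4096/655] → run C
t=25: (idle)
t=26: (idle)
t=27: (idle)
t=28: (idle)

completion order = G, H, D, F, B, C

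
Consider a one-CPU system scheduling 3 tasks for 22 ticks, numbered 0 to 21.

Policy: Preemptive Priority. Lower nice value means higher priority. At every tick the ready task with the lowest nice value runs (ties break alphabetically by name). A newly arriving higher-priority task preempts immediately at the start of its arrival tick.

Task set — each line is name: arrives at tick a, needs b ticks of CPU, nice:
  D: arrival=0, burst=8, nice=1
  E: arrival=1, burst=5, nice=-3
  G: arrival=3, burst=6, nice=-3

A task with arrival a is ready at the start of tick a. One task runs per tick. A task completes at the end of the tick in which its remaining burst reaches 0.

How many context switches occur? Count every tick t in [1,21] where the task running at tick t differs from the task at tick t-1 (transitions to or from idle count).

t=0: ready={D} → run D
t=1: ready={D,E} → run E
t=2: ready={D,E} → run E
t=3: ready={D,E,G} → run E
t=4: ready={D,E,G} → run E
t=5: ready={D,E,G} → run E
t=6: ready={D,G} → run G
t=7: ready={D,G} → run G
t=8: ready={D,G} → run G
t=9: ready={D,G} → run G
t=10: ready={D,G} → run G
t=11: ready={D,G} → run G
t=12: ready={D} → run D
t=13: ready={D} → run D
t=14: ready={D} → run D
t=15: ready={D} → run D
t=16: ready={D} → run D
t=17: ready={D} → run D
t=18: ready={D} → run D
t=19: (idle)
t=20: (idle)
t=21: (idle)

context switches = 4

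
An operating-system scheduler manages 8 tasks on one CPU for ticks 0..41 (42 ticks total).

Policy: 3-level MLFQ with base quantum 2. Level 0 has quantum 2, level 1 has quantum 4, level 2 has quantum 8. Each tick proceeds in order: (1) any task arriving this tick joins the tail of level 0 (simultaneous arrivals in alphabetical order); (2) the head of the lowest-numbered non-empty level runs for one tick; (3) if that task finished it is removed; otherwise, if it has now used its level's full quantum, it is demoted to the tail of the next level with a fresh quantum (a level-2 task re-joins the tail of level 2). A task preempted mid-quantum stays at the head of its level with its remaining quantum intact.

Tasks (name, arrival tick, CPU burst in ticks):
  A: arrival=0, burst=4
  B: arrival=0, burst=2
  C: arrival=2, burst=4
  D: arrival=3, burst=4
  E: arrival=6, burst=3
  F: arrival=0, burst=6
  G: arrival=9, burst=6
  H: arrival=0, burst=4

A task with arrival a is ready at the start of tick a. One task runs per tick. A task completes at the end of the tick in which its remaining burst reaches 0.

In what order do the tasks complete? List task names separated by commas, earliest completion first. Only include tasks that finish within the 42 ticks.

completion order = B, A, F, H, C, D, E, G

t=0: L0/L1/L2 = ABFH/-/- → run A
t=1: L0/L1/L2 = ABFH/-/- → run A
t=2: L0/L1/L2 = BFHC/A/- → run B
t=3: L0/L1/L2 = BFHCD/A/- → run B
t=4: L0/L1/L2 = FHCD/A/- → run F
t=5: L0/L1/L2 = FHCD/A/- → run F
t=6: L0/L1/L2 = HCDE/AF/- → run H
t=7: L0/L1/L2 = HCDE/AF/- → run H
t=8: L0/L1/L2 = CDE/AFH/- → run C
t=9: L0/L1/L2 = CDEG/AFH/- → run C
t=10: L0/L1/L2 = DEG/AFHC/- → run D
t=11: L0/L1/L2 = DEG/AFHC/- → run D
t=12: L0/L1/L2 = EG/AFHCD/- → run E
t=13: L0/L1/L2 = EG/AFHCD/- → run E
t=14: L0/L1/L2 = G/AFHCDE/- → run G
t=15: L0/L1/L2 = G/AFHCDE/- → run G
t=16: L0/L1/L2 = -/AFHCDEG/- → run A
t=17: L0/L1/L2 = -/AFHCDEG/- → run A
t=18: L0/L1/L2 = -/FHCDEG/- → run F
t=19: L0/L1/L2 = -/FHCDEG/- → run F
t=20: L0/L1/L2 = -/FHCDEG/- → run F
t=21: L0/L1/L2 = -/FHCDEG/- → run F
t=22: L0/L1/L2 = -/HCDEG/- → run H
t=23: L0/L1/L2 = -/HCDEG/- → run H
t=24: L0/L1/L2 = -/CDEG/- → run C
t=25: L0/L1/L2 = -/CDEG/- → run C
t=26: L0/L1/L2 = -/DEG/- → run D
t=27: L0/L1/L2 = -/DEG/- → run D
t=28: L0/L1/L2 = -/EG/- → run E
t=29: L0/L1/L2 = -/G/- → run G
t=30: L0/L1/L2 = -/G/- → run G
t=31: L0/L1/L2 = -/G/- → run G
t=32: L0/L1/L2 = -/G/- → run G
t=33: (idle)
t=34: (idle)
t=35: (idle)
t=36: (idle)
t=37: (idle)
t=38: (idle)
t=39: (idle)
t=40: (idle)
t=41: (idle)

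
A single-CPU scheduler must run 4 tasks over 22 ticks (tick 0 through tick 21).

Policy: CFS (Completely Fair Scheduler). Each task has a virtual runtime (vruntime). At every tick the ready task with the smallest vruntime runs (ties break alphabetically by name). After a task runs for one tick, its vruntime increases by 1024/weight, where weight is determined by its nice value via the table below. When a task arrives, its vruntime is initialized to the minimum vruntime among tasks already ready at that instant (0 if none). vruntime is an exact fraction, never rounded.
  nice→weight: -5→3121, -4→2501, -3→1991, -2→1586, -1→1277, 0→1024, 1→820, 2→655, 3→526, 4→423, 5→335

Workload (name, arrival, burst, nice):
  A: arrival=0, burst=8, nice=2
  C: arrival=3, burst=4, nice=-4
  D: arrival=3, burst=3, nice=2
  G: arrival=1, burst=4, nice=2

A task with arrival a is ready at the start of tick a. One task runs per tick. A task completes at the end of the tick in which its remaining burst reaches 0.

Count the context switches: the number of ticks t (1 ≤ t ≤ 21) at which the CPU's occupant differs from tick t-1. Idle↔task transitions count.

context switches = 14

t=0: vr[A=0] → run A
t=1: vr[A=1024/655 G=1024/655] → run A
t=2: vr[A=2048/655 G=1024/655] → run G
t=3: vr[A=2048/655 C=2048/655 D=2048/655 G=2048/655] → run A
t=4: vr[A=3072/655 C=2048/655 D=2048/655 G=2048/655] → run C
t=5: vr[A=3072/655 C=5792768/1638155 D=2048/655 G=2048/655] → run D
t=6: vr[A=3072/655 C=5792768/1638155 D=3072/655 G=2048/655] → run G
t=7: vr[A=3072/655 C=5792768/1638155 D=3072/655 G=3072/655] → run C
t=8: vr[A=3072/655 C=6463488/1638155 D=3072/655 G=3072/655] → run C
t=9: vr[A=3072/655 C=7134208/1638155 D=3072/655 G=3072/655] → run C
t=10: vr[A=3072/655 D=3072/655 G=3072/655] → run A
t=11: vr[A=4096/655 D=3072/655 G=3072/655] → run D
t=12: vr[A=4096/655 D=4096/655 G=3072/655] → run G
t=13: vr[A=4096/655 D=4096/655 G=4096/655] → run A
t=14: vr[A=1024/131 D=4096/655 G=4096/655] → run D
t=15: vr[A=1024/131 G=4096/655] → run G
t=16: vr[A=1024/131] → run A
t=17: vr[A=6144/655] → run A
t=18: vr[A=7168/655] → run A
t=19: (idle)
t=20: (idle)
t=21: (idle)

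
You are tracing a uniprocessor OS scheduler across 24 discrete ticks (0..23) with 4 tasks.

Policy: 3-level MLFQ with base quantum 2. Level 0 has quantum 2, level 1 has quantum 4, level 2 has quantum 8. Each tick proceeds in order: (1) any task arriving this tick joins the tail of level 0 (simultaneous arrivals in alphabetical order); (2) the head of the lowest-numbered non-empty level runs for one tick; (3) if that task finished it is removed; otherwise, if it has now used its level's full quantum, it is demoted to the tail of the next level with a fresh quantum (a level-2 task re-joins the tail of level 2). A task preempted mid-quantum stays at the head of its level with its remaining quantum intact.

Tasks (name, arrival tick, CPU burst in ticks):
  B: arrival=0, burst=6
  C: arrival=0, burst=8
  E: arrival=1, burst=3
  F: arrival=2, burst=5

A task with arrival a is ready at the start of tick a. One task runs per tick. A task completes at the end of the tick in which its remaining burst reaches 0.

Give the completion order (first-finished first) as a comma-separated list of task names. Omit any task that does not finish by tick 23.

t=0: L0/L1/L2 = BC/-/- → run B
t=1: L0/L1/L2 = BCE/-/- → run B
t=2: L0/L1/L2 = CEF/B/- → run C
t=3: L0/L1/L2 = CEF/B/- → run C
t=4: L0/L1/L2 = EF/BC/- → run E
t=5: L0/L1/L2 = EF/BC/- → run E
t=6: L0/L1/L2 = F/BCE/- → run F
t=7: L0/L1/L2 = F/BCE/- → run F
t=8: L0/L1/L2 = -/BCEF/- → run B
t=9: L0/L1/L2 = -/BCEF/- → run B
t=10: L0/L1/L2 = -/BCEF/- → run B
t=11: L0/L1/L2 = -/BCEF/- → run B
t=12: L0/L1/L2 = -/CEF/- → run C
t=13: L0/L1/L2 = -/CEF/- → run C
t=14: L0/L1/L2 = -/CEF/- → run C
t=15: L0/L1/L2 = -/CEF/- → run C
t=16: L0/L1/L2 = -/EF/C → run E
t=17: L0/L1/L2 = -/F/C → run F
t=18: L0/L1/L2 = -/F/C → run F
t=19: L0/L1/L2 = -/F/C → run F
t=20: L0/L1/L2 = -/-/C → run C
t=21: L0/L1/L2 = -/-/C → run C
t=22: (idle)
t=23: (idle)

completion order = B, E, F, C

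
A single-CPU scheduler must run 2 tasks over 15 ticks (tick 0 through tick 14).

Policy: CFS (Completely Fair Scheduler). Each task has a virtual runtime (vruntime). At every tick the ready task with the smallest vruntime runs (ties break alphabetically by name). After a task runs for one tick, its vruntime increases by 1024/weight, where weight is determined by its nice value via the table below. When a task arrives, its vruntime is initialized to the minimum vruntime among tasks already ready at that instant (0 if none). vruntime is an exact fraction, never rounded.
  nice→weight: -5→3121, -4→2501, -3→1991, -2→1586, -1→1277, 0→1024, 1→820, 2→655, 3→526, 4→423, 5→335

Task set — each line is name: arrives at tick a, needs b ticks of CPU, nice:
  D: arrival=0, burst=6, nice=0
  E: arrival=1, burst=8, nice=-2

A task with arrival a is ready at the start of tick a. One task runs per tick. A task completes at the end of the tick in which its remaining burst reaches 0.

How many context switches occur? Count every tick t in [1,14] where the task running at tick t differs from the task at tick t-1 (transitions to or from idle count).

t=0: vr[D=0] → run D
t=1: vr[D=1 E=1] → run D
t=2: vr[D=2 E=1] → run E
t=3: vr[D=2 E=1305/793] → run E
t=4: vr[D=2 E=1817/793] → run D
t=5: vr[D=3 E=1817/793] → run E
t=6: vr[D=3 E=2329/793] → run E
t=7: vr[D=3 E=2841/793] → run D
t=8: vr[D=4 E=2841/793] → run E
t=9: vr[D=4 E=3353/793] → run D
t=10: vr[D=5 E=3353/793] → run E
t=11: vr[D=5 E=3865/793] → run E
t=12: vr[D=5 E=4377/793] → run D
t=13: vr[E=4377/793] → run E
t=14: (idle)

context switches = 10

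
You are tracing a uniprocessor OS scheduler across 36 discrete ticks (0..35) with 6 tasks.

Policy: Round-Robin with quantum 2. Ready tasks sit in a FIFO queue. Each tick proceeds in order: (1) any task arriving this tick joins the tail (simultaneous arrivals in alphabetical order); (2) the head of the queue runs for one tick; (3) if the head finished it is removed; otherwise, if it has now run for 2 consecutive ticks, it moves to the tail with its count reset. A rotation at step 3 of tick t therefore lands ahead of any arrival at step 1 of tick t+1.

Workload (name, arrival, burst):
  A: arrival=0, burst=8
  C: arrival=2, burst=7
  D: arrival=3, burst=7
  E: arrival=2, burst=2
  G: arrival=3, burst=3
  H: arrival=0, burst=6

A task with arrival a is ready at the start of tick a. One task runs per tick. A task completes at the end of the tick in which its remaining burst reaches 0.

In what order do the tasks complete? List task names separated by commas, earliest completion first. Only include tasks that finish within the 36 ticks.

t=0: queue=[A,H] q_used=0 → run A
t=1: queue=[A,H] q_used=1 → run A
t=2: queue=[H,A,C,E] q_used=0 → run H
t=3: queue=[H,A,C,E,D,G] q_used=1 → run H
t=4: queue=[A,C,E,D,G,H] q_used=0 → run A
t=5: queue=[A,C,E,D,G,H] q_used=1 → run A
t=6: queue=[C,E,D,G,H,A] q_used=0 → run C
t=7: queue=[C,E,D,G,H,A] q_used=1 → run C
t=8: queue=[E,D,G,H,A,C] q_used=0 → run E
t=9: queue=[E,D,G,H,A,C] q_used=1 → run E
t=10: queue=[D,G,H,A,C] q_used=0 → run D
t=11: queue=[D,G,H,A,C] q_used=1 → run D
t=12: queue=[G,H,A,C,D] q_used=0 → run G
t=13: queue=[G,H,A,C,D] q_used=1 → run G
t=14: queue=[H,A,C,D,G] q_used=0 → run H
t=15: queue=[H,A,C,D,G] q_used=1 → run H
t=16: queue=[A,C,D,G,H] q_used=0 → run A
t=17: queue=[A,C,D,G,H] q_used=1 → run A
t=18: queue=[C,D,G,H,A] q_used=0 → run C
t=19: queue=[C,D,G,H,A] q_used=1 → run C
t=20: queue=[D,G,H,A,C] q_used=0 → run D
t=21: queue=[D,G,H,A,C] q_used=1 → run D
t=22: queue=[G,H,A,C,D] q_used=0 → run G
t=23: queue=[H,A,C,D] q_used=0 → run H
t=24: queue=[H,A,C,D] q_used=1 → run H
t=25: queue=[A,C,D] q_used=0 → run A
t=26: queue=[A,C,D] q_used=1 → run A
t=27: queue=[C,D] q_used=0 → run C
t=28: queue=[C,D] q_used=1 → run C
t=29: queue=[D,C] q_used=0 → run D
t=30: queue=[D,C] q_used=1 → run D
t=31: queue=[C,D] q_used=0 → run C
t=32: queue=[D] q_used=0 → run D
t=33: (idle)
t=34: (idle)
t=35: (idle)

completion order = E, G, H, A, C, D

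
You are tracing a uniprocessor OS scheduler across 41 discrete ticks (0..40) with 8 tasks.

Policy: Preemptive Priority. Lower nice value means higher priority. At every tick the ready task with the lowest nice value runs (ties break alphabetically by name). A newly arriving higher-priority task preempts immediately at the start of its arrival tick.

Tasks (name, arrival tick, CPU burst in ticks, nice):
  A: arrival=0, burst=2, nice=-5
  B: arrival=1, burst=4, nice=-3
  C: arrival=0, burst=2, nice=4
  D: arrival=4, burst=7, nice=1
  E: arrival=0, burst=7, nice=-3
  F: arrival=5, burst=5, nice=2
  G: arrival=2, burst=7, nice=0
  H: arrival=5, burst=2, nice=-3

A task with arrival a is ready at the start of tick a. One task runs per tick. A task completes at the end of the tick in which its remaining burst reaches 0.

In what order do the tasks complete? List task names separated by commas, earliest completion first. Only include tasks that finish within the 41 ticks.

completion order = A, B, E, H, G, D, F, C

t=0: ready={A,C,E} → run A
t=1: ready={A,B,C,E} → run A
t=2: ready={B,C,E,G} → run B
t=3: ready={B,C,E,G} → run B
t=4: ready={B,C,D,E,G} → run B
t=5: ready={B,C,D,E,F,G,H} → run B
t=6: ready={C,D,E,F,G,H} → run E
t=7: ready={C,D,E,F,G,H} → run E
t=8: ready={C,D,E,F,G,H} → run E
t=9: ready={C,D,E,F,G,H} → run E
t=10: ready={C,D,E,F,G,H} → run E
t=11: ready={C,D,E,F,G,H} → run E
t=12: ready={C,D,E,F,G,H} → run E
t=13: ready={C,D,F,G,H} → run H
t=14: ready={C,D,F,G,H} → run H
t=15: ready={C,D,F,G} → run G
t=16: ready={C,D,F,G} → run G
t=17: ready={C,D,F,G} → run G
t=18: ready={C,D,F,G} → run G
t=19: ready={C,D,F,G} → run G
t=20: ready={C,D,F,G} → run G
t=21: ready={C,D,F,G} → run G
t=22: ready={C,D,F} → run D
t=23: ready={C,D,F} → run D
t=24: ready={C,D,F} → run D
t=25: ready={C,D,F} → run D
t=26: ready={C,D,F} → run D
t=27: ready={C,D,F} → run D
t=28: ready={C,D,F} → run D
t=29: ready={C,F} → run F
t=30: ready={C,F} → run F
t=31: ready={C,F} → run F
t=32: ready={C,F} → run F
t=33: ready={C,F} → run F
t=34: ready={C} → run C
t=35: ready={C} → run C
t=36: (idle)
t=37: (idle)
t=38: (idle)
t=39: (idle)
t=40: (idle)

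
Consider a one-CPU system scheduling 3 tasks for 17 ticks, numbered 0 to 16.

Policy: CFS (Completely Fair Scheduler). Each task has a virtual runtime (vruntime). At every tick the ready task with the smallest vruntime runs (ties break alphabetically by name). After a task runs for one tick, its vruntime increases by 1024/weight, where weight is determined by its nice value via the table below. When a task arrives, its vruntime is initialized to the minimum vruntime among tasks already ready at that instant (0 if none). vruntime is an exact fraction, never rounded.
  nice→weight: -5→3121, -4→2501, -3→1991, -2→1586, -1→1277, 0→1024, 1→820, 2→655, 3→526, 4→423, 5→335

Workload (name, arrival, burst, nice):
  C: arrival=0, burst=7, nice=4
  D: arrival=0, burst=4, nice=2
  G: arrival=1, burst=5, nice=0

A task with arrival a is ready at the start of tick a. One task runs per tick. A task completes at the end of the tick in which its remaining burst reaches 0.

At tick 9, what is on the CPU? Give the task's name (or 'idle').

t=0: vr[C=0 D=0] → run C
t=1: vr[C=1024/423 D=0 G=0] → run D
t=2: vr[C=1024/423 D=1024/655 G=0] → run G
t=3: vr[C=1024/423 D=1024/655 G=1] → run G
t=4: vr[C=1024/423 D=1024/655 G=2] → run D
t=5: vr[C=1024/423 D=2048/655 G=2] → run G
t=6: vr[C=1024/423 D=2048/655 G=3] → run C
t=7: vr[C=2048/423 D=2048/655 G=3] → run G
t=8: vr[C=2048/423 D=2048/655 G=4] → run D
t=9: vr[C=2048/423 D=3072/655 G=4] → run G
t=10: vr[C=2048/423 D=3072/655] → run D
t=11: vr[C=2048/423] → run C
t=12: vr[C=1024/141] → run C
t=13: vr[C=4096/423] → run C
t=14: vr[C=5120/423] → run C
t=15: vr[C=2048/141] → run C
t=16: (idle)

running at tick 9 = G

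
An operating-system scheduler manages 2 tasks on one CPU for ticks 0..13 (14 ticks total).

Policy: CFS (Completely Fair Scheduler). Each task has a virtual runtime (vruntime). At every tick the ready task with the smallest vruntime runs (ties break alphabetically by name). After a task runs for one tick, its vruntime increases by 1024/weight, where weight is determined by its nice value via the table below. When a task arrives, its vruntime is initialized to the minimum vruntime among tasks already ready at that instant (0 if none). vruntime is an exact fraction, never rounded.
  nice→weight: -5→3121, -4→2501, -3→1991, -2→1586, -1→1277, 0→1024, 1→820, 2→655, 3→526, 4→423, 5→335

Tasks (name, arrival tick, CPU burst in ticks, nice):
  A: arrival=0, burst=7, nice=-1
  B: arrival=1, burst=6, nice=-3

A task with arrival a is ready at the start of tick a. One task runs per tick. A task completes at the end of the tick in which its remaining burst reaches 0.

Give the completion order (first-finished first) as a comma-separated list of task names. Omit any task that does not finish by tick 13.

t=0: vr[A=0] → run A
t=1: vr[A=1024/1277 B=1024/1277] → run A
t=2: vr[A=2048/1277 B=1024/1277] → run B
t=3: vr[A=2048/1277 B=3346432/2542507] → run B
t=4: vr[A=2048/1277 B=4654080/2542507] → run A
t=5: vr[A=3072/1277 B=4654080/2542507] → run B
t=6: vr[A=3072/1277 B=5961728/2542507] → run B
t=7: vr[A=3072/1277 B=7269376/2542507] → run A
t=8: vr[A=4096/1277 B=7269376/2542507] → run B
t=9: vr[A=4096/1277 B=8577024/2542507] → run A
t=10: vr[A=5120/1277 B=8577024/2542507] → run B
t=11: vr[A=5120/1277] → run A
t=12: vr[A=6144/1277] → run A
t=13: (idle)

completion order = B, A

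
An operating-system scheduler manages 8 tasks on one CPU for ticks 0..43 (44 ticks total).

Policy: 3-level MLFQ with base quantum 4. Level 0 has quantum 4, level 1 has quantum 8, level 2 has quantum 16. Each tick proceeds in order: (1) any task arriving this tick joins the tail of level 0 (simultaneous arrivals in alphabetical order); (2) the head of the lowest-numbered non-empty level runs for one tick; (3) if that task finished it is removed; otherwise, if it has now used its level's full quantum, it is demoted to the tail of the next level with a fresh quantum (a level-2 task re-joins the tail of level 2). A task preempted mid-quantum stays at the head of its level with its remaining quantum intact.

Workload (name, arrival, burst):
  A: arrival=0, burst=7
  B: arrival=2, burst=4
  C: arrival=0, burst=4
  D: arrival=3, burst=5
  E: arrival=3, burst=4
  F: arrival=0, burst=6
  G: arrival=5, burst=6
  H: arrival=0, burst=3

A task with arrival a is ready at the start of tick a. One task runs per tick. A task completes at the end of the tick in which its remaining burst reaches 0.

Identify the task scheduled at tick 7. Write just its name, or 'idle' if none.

t=0: L0/L1/L2 = ACFH/-/- → run A
t=1: L0/L1/L2 = ACFH/-/- → run A
t=2: L0/L1/L2 = ACFHB/-/- → run A
t=3: L0/L1/L2 = ACFHBDE/-/- → run A
t=4: L0/L1/L2 = CFHBDE/A/- → run C
t=5: L0/L1/L2 = CFHBDEG/A/- → run C
t=6: L0/L1/L2 = CFHBDEG/A/- → run C
t=7: L0/L1/L2 = CFHBDEG/A/- → run C
t=8: L0/L1/L2 = FHBDEG/A/- → run F
t=9: L0/L1/L2 = FHBDEG/A/- → run F
t=10: L0/L1/L2 = FHBDEG/A/- → run F
t=11: L0/L1/L2 = FHBDEG/A/- → run F
t=12: L0/L1/L2 = HBDEG/AF/- → run H
t=13: L0/L1/L2 = HBDEG/AF/- → run H
t=14: L0/L1/L2 = HBDEG/AF/- → run H
t=15: L0/L1/L2 = BDEG/AF/- → run B
t=16: L0/L1/L2 = BDEG/AF/- → run B
t=17: L0/L1/L2 = BDEG/AF/- → run B
t=18: L0/L1/L2 = BDEG/AF/- → run B
t=19: L0/L1/L2 = DEG/AF/- → run D
t=20: L0/L1/L2 = DEG/AF/- → run D
t=21: L0/L1/L2 = DEG/AF/- → run D
t=22: L0/L1/L2 = DEG/AF/- → run D
t=23: L0/L1/L2 = EG/AFD/- → run E
t=24: L0/L1/L2 = EG/AFD/- → run E
t=25: L0/L1/L2 = EG/AFD/- → run E
t=26: L0/L1/L2 = EG/AFD/- → run E
t=27: L0/L1/L2 = G/AFD/- → run G
t=28: L0/L1/L2 = G/AFD/- → run G
t=29: L0/L1/L2 = G/AFD/- → run G
t=30: L0/L1/L2 = G/AFD/- → run G
t=31: L0/L1/L2 = -/AFDG/- → run A
t=32: L0/L1/L2 = -/AFDG/- → run A
t=33: L0/L1/L2 = -/AFDG/- → run A
t=34: L0/L1/L2 = -/FDG/- → run F
t=35: L0/L1/L2 = -/FDG/- → run F
t=36: L0/L1/L2 = -/DG/- → run D
t=37: L0/L1/L2 = -/G/- → run G
t=38: L0/L1/L2 = -/G/- → run G
t=39: (idle)
t=40: (idle)
t=41: (idle)
t=42: (idle)
t=43: (idle)

running at tick 7 = C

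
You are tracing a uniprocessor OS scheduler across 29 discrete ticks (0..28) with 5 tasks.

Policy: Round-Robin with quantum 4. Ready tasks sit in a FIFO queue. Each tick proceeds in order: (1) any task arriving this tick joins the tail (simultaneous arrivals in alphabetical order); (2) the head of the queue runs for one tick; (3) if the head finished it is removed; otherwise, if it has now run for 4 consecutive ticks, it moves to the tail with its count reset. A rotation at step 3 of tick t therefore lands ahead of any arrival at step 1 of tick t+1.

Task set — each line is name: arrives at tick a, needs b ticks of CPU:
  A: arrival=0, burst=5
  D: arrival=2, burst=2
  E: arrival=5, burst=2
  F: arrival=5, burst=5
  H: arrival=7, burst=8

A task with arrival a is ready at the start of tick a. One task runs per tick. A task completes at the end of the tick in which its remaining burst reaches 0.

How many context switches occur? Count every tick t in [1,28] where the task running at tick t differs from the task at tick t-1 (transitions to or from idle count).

context switches = 8

t=0: queue=[A] q_used=0 → run A
t=1: queue=[A] q_used=1 → run A
t=2: queue=[A,D] q_used=2 → run A
t=3: queue=[A,D] q_used=3 → run A
t=4: queue=[D,A] q_used=0 → run D
t=5: queue=[D,A,E,F] q_used=1 → run D
t=6: queue=[A,E,F] q_used=0 → run A
t=7: queue=[E,F,H] q_used=0 → run E
t=8: queue=[E,F,H] q_used=1 → run E
t=9: queue=[F,H] q_used=0 → run F
t=10: queue=[F,H] q_used=1 → run F
t=11: queue=[F,H] q_used=2 → run F
t=12: queue=[F,H] q_used=3 → run F
t=13: queue=[H,F] q_used=0 → run H
t=14: queue=[H,F] q_used=1 → run H
t=15: queue=[H,F] q_used=2 → run H
t=16: queue=[H,F] q_used=3 → run H
t=17: queue=[F,H] q_used=0 → run F
t=18: queue=[H] q_used=0 → run H
t=19: queue=[H] q_used=1 → run H
t=20: queue=[H] q_used=2 → run H
t=21: queue=[H] q_used=3 → run H
t=22: (idle)
t=23: (idle)
t=24: (idle)
t=25: (idle)
t=26: (idle)
t=27: (idle)
t=28: (idle)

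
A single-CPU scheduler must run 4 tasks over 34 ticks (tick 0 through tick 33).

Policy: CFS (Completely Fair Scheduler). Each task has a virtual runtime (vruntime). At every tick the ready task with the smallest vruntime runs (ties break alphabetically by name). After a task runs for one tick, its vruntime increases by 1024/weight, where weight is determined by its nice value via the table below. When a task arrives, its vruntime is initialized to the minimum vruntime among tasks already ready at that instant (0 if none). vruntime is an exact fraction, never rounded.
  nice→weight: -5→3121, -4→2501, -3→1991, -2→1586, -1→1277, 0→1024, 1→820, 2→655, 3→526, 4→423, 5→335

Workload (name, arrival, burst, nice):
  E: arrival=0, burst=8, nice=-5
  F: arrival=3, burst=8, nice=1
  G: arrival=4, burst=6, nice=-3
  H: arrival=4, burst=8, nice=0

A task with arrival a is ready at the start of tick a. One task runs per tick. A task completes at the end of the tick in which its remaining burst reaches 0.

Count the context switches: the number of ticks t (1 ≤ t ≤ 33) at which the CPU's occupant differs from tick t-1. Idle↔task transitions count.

context switches = 24

t=0: vr[E=0] → run E
t=1: vr[E=1024/3121] → run E
t=2: vr[E=2048/3121] → run E
t=3: vr[E=3072/3121 F=3072/3121] → run E
t=4: vr[E=4096/3121 F=3072/3121 G=3072/3121 H=3072/3121] → run F
t=5: vr[E=4096/3121 F=1428736/639805 G=3072/3121 H=3072/3121] → run G
t=6: vr[E=4096/3121 F=1428736/639805 G=9312256/6213911 H=3072/3121] → run H
t=7: vr[E=4096/3121 F=1428736/639805 G=9312256/6213911 H=6193/3121] → run E
t=8: vr[E=5120/3121 F=1428736/639805 G=9312256/6213911 H=6193/3121] → run G
t=9: vr[E=5120/3121 F=1428736/639805 G=12508160/6213911 H=6193/3121] → run E
t=10: vr[E=6144/3121 F=1428736/639805 G=12508160/6213911 H=6193/3121] → run E
t=11: vr[E=7168/3121 F=1428736/639805 G=12508160/6213911 H=6193/3121] → run H
t=12: vr[E=7168/3121 F=1428736/639805 G=12508160/6213911 H=9314/3121] → run G
t=13: vr[E=7168/3121 F=1428736/639805 G=15704064/6213911 H=9314/3121] → run F
t=14: vr[E=7168/3121 F=2227712/639805 G=15704064/6213911 H=9314/3121] → run E
t=15: vr[F=2227712/639805 G=15704064/6213911 H=9314/3121] → run G
t=16: vr[F=2227712/639805 G=18899968/6213911 H=9314/3121] → run H
t=17: vr[F=2227712/639805 G=18899968/6213911 H=12435/3121] → run G
t=18: vr[F=2227712/639805 G=22095872/6213911 H=12435/3121] → run F
t=19: vr[F=3026688/639805 G=22095872/6213911 H=12435/3121] → run G
t=20: vr[F=3026688/639805 H=12435/3121] → run H
t=21: vr[F=3026688/639805 H=15556/3121] → run F
t=22: vr[F=3825664/639805 H=15556/3121] → run H
t=23: vr[F=3825664/639805 H=18677/3121] → run F
t=24: vr[F=924928/127961 H=18677/3121] → run H
t=25: vr[F=924928/127961 H=21798/3121] → run H
t=26: vr[F=924928/127961 H=24919/3121] → run F
t=27: vr[F=5423616/639805 H=24919/3121] → run H
t=28: vr[F=5423616/639805] → run F
t=29: vr[F=6222592/639805] → run F
t=30: (idle)
t=31: (idle)
t=32: (idle)
t=33: (idle)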